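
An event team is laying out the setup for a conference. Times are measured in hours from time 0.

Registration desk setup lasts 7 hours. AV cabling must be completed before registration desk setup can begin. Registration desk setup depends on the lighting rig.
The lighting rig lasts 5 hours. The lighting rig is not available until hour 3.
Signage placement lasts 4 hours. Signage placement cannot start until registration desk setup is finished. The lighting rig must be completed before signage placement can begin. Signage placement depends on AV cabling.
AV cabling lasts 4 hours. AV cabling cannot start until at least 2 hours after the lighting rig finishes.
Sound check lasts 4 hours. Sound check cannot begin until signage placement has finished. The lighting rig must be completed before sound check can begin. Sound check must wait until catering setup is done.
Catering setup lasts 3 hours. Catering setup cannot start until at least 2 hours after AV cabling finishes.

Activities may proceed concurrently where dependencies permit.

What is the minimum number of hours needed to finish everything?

The lighting rig cannot begin until its own release at hour 3. It runs from hour 3 to 3 + 5 = hour 8.
After the lighting rig (finishes hour 8, plus 2-hour gap → hour 10), AV cabling can start at hour 10 and finishes at hour 14.
Catering setup cannot begin until AV cabling (finishes hour 14, plus 2-hour gap → hour 16). It runs from hour 16 to 16 + 3 = hour 19.
Registration desk setup cannot start until AV cabling (finishes hour 14); the lighting rig (finishes hour 8). The controlling bound is hour 14, so registration desk setup finishes at 14 + 7 = hour 21.
For signage placement: registration desk setup (finishes hour 21); the lighting rig (finishes hour 8); AV cabling (finishes hour 14). Taking the maximum gives a start of hour 21, and it finishes at 21 + 4 = hour 25.
Sound check has to wait for signage placement (finishes hour 25); the lighting rig (finishes hour 8); catering setup (finishes hour 19). The latest of these is hour 25, so sound check runs hour 25 to 25 + 4 = hour 29.
All tasks are finished once the last one completes. Finish times: The lighting rig at 8, AV cabling at 14, Registration desk setup at 21, Signage placement at 25, Catering setup at 19, Sound check at 29. The latest is hour 29.

29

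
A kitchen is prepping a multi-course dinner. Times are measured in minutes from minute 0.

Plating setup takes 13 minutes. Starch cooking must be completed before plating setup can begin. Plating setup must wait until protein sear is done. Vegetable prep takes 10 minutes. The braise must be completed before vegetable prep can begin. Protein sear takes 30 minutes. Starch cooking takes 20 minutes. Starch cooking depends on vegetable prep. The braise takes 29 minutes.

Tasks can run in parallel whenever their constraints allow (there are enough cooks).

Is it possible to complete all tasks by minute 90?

Protein sear has no prerequisites, so it starts at minute 0 and finishes at minute 30.
The braise has no prerequisites, so it starts at minute 0 and finishes at minute 29.
Vegetable prep cannot begin until the braise (finishes minute 29). It runs from minute 29 to 29 + 10 = minute 39.
After vegetable prep (finishes minute 39), starch cooking can start at minute 39 and finishes at minute 59.
Plating setup cannot start until starch cooking (finishes minute 59); protein sear (finishes minute 30). The controlling bound is minute 59, so plating setup finishes at 59 + 13 = minute 72.
Every task is finished by minute 72, which is no later than the deadline of 90, so the schedule is feasible.

Yes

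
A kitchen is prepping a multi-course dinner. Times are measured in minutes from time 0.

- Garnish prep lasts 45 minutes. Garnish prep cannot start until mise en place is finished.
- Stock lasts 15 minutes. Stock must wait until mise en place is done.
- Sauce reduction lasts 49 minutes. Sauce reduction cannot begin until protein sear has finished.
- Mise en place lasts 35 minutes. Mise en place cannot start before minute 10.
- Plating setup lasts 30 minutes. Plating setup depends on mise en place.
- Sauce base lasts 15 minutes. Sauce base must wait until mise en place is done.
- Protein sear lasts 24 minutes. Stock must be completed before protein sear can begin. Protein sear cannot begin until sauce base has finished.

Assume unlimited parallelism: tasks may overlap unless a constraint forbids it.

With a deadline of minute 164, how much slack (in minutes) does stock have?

31

Mise en place waits on its own release at minute 10, so it starts at minute 10 and finishes at 10 + 35 = minute 45.
Stock cannot begin until mise en place (finishes minute 45). It runs from minute 45 to 45 + 15 = minute 60.

Working backward from the deadline:
To finish by minute 164, sauce reduction (duration 49) must start no later than minute 115.
Protein sear must finish before sauce reduction (must start by minute 115). With a 24-minute duration, protein sear must start by 115 − 24 = minute 91.
Since protein sear (must start by minute 91) depends on it, stock must finish by minute 91. Backing off its 15-minute duration gives a latest start of minute 76.
So stock can start as early as minute 45 and as late as minute 76, giving 76 − 45 = 31 minutes of slack.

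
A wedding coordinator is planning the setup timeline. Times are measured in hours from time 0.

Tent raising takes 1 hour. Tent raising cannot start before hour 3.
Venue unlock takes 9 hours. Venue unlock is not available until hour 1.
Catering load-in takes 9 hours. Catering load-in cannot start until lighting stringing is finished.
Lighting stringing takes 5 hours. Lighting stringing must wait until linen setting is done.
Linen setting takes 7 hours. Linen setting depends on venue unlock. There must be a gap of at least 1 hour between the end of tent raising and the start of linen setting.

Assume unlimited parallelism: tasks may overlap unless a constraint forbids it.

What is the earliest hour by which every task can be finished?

Tent raising cannot begin until its own release at hour 3. It runs from hour 3 to 3 + 1 = hour 4.
After its own release at hour 1, venue unlock can start at hour 1 and finishes at hour 10.
Linen setting has to wait for venue unlock (finishes hour 10); tent raising (finishes hour 4, plus 1-hour gap → hour 5). The latest of these is hour 10, so linen setting runs hour 10 to 10 + 7 = hour 17.
After linen setting (finishes hour 17), lighting stringing can start at hour 17 and finishes at hour 22.
Catering load-in waits on lighting stringing (finishes hour 22), so it starts at hour 22 and finishes at 22 + 9 = hour 31.
All tasks are finished once the last one completes. Finish times: Venue unlock at 10, Tent raising at 4, Linen setting at 17, Lighting stringing at 22, Catering load-in at 31. The latest is hour 31.

31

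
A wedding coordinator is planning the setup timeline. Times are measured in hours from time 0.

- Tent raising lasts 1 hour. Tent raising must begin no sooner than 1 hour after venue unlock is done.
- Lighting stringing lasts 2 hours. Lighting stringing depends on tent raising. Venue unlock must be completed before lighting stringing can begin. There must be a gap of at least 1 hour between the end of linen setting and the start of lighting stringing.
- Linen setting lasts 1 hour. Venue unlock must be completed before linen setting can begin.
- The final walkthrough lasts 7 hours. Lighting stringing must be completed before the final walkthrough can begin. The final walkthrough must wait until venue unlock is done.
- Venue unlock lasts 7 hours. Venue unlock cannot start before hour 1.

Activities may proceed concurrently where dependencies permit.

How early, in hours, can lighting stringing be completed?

12

Venue unlock cannot begin until its own release at hour 1. It runs from hour 1 to 1 + 7 = hour 8.
Linen setting cannot begin until venue unlock (finishes hour 8). It runs from hour 8 to 8 + 1 = hour 9.
After venue unlock (finishes hour 8, plus 1-hour gap → hour 9), tent raising can start at hour 9 and finishes at hour 10.
Lighting stringing cannot start until tent raising (finishes hour 10); venue unlock (finishes hour 8); linen setting (finishes hour 9, plus 1-hour gap → hour 10). The controlling bound is hour 10, so lighting stringing finishes at 10 + 2 = hour 12.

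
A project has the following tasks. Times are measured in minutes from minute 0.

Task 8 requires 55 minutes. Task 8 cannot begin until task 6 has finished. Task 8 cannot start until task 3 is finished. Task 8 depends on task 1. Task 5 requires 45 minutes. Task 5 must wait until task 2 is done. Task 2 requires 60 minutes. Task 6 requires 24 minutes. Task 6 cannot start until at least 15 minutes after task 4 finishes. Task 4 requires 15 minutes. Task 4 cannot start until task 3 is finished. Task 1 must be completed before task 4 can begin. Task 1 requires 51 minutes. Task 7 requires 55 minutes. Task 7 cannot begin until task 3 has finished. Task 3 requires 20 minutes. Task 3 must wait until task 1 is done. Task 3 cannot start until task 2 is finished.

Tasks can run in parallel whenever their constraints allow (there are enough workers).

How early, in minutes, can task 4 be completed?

95

Task 2 can start immediately at minute 0; it finishes at minute 60.
Task 1 has no prerequisites, so it starts at minute 0 and finishes at minute 51.
Task 3 cannot start until task 1 (finishes minute 51); task 2 (finishes minute 60). The controlling bound is minute 60, so task 3 finishes at 60 + 20 = minute 80.
Task 4 has to wait for task 3 (finishes minute 80); task 1 (finishes minute 51). The latest of these is minute 80, so task 4 runs minute 80 to 80 + 15 = minute 95.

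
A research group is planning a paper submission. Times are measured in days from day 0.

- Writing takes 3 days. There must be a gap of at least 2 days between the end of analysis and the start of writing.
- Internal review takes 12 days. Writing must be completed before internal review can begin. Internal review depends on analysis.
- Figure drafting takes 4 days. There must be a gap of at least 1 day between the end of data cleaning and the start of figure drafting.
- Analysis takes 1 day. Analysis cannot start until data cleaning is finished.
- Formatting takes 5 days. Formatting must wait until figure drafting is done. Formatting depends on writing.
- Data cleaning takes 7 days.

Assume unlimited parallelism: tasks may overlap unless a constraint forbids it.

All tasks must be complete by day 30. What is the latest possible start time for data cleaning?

Internal review has no dependents, so it just needs to finish by day 30. Starting by 30 − 12 = day 18 achieves that.
Formatting must finish by day 30; it takes 5 days, so it must start by 30 − 5 = day 25.
Writing must finish in time for internal review (must start by day 18); formatting (must start by day 25). The tightest is day 18, so writing must start by 18 − 3 = day 15.
Analysis feeds writing (must start by day 15, minus 2-day gap → day 13); internal review (must start by day 18). Taking the minimum, analysis must finish by day 13 and start by 13 − 1 = day 12.
Figure drafting has to be done before formatting (must start by day 25). That means finishing by day 25, i.e. starting by 25 − 4 = day 21.
For data cleaning: analysis (must start by day 12); figure drafting (must start by day 21, minus 1-day gap → day 20). The most restrictive is day 12; with a 7-day duration, data cleaning must start by day 5.

5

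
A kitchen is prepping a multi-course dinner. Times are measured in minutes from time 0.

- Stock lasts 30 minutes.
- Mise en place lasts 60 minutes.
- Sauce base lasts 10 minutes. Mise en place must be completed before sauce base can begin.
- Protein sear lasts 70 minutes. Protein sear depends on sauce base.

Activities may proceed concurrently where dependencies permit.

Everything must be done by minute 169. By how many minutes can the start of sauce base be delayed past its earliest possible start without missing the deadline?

Mise en place has no prerequisites, so it starts at minute 0 and finishes at minute 60.
Sauce base waits on mise en place (finishes minute 60), so it starts at minute 60 and finishes at 60 + 10 = minute 70.

Working backward from the deadline:
To finish by minute 169, protein sear (duration 70) must start no later than minute 99.
Since protein sear (must start by minute 99) depends on it, sauce base must finish by minute 99. Backing off its 10-minute duration gives a latest start of minute 89.
So sauce base can start as early as minute 60 and as late as minute 89, giving 89 − 60 = 29 minutes of slack.

29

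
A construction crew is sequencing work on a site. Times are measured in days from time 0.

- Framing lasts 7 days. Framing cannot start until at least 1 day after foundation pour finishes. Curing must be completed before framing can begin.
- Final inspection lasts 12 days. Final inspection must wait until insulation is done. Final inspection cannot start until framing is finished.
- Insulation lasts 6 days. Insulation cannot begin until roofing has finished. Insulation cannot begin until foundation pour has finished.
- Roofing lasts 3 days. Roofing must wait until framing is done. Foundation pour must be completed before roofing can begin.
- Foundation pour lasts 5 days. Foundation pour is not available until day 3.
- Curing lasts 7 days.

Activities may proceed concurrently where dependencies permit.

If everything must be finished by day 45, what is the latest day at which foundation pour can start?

Final inspection must finish by day 45; it takes 12 days, so it must start by 45 − 12 = day 33.
Insulation feeds into final inspection (must start by day 33); so insulation must finish by day 33 and therefore start by day 27.
Roofing feeds into insulation (must start by day 27); so roofing must finish by day 27 and therefore start by day 24.
For framing: roofing (must start by day 24); final inspection (must start by day 33). The most restrictive is day 24; with a 7-day duration, framing must start by day 17.
For foundation pour: framing (must start by day 17, minus 1-day gap → day 16); roofing (must start by day 24); insulation (must start by day 27). The most restrictive is day 16; with a 5-day duration, foundation pour must start by day 11.

11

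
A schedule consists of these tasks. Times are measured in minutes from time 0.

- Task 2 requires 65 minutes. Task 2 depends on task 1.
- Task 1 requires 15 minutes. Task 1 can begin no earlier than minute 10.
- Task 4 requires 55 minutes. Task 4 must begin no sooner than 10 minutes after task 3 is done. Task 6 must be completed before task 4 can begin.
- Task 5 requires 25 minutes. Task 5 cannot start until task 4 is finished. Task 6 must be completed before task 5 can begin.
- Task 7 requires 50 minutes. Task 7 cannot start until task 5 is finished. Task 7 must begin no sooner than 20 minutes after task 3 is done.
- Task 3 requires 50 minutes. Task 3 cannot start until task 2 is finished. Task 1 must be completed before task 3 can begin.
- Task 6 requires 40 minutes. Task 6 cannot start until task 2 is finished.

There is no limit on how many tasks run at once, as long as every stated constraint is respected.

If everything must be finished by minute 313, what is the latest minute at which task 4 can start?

183

Task 7 must finish by minute 313; it takes 50 minutes, so it must start by 313 − 50 = minute 263.
Since task 7 (must start by minute 263) depends on it, task 5 must finish by minute 263. Backing off its 25-minute duration gives a latest start of minute 238.
Task 4 has to be done before task 5 (must start by minute 238). That means finishing by minute 238, i.e. starting by 238 − 55 = minute 183.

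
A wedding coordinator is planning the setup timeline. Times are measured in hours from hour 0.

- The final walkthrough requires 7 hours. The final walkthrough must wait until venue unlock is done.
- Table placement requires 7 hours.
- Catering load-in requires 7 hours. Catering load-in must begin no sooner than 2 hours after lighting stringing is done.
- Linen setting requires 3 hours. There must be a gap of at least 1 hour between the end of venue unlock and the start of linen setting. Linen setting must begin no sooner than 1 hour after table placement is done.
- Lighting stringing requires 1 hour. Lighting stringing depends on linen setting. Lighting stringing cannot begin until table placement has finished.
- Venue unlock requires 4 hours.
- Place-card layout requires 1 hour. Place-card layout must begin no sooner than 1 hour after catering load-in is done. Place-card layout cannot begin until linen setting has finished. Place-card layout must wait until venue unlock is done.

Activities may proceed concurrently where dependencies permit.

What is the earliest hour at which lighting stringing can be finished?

Table placement has no prerequisites, so it starts at hour 0 and finishes at hour 7.
Venue unlock has no prerequisites, so it starts at hour 0 and finishes at hour 4.
Linen setting cannot start until venue unlock (finishes hour 4, plus 1-hour gap → hour 5); table placement (finishes hour 7, plus 1-hour gap → hour 8). The controlling bound is hour 8, so linen setting finishes at 8 + 3 = hour 11.
For lighting stringing: linen setting (finishes hour 11); table placement (finishes hour 7). Taking the maximum gives a start of hour 11, and it finishes at 11 + 1 = hour 12.

12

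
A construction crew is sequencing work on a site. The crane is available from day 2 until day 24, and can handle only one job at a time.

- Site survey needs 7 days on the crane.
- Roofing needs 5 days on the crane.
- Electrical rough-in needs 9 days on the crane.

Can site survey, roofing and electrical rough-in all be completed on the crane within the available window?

The crane window is 24 − 2 = 22 days.
Running back to back, the jobs need 7 + 5 + 9 = 21 days on the crane.
Since 21 ≤ 22, they fit within the window.

Yes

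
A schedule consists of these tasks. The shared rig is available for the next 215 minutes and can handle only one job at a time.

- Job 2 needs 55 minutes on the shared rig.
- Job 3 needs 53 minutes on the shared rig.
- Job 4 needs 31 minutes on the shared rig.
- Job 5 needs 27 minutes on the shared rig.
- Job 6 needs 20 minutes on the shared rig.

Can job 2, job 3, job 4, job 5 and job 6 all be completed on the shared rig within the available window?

Running back to back, the jobs need 55 + 53 + 31 + 27 + 20 = 186 minutes on the shared rig.
Since 186 ≤ 215, they fit within the window.

Yes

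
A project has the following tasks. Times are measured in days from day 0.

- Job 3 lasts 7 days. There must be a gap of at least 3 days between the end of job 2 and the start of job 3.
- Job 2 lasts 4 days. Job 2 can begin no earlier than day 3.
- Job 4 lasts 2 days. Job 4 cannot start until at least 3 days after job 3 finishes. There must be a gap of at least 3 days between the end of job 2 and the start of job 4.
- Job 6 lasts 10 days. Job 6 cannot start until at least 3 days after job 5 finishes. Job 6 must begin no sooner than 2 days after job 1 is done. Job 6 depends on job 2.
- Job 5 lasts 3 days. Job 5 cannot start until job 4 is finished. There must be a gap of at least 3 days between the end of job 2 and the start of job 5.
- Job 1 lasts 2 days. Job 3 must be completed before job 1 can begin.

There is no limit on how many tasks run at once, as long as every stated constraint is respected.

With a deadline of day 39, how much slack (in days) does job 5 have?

1

Job 2 waits on its own release at day 3, so it starts at day 3 and finishes at 3 + 4 = day 7.
After job 2 (finishes day 7, plus 3-day gap → day 10), job 3 can start at day 10 and finishes at day 17.
Job 4 has to wait for job 3 (finishes day 17, plus 3-day gap → day 20); job 2 (finishes day 7, plus 3-day gap → day 10). The latest of these is day 20, so job 4 runs day 20 to 20 + 2 = day 22.
Job 5 cannot start until job 4 (finishes day 22); job 2 (finishes day 7, plus 3-day gap → day 10). The controlling bound is day 22, so job 5 finishes at 22 + 3 = day 25.

Working backward from the deadline:
Job 6 has no dependents, so it just needs to finish by day 39. Starting by 39 − 10 = day 29 achieves that.
Job 5 feeds into job 6 (must start by day 29, minus 3-day gap → day 26); so job 5 must finish by day 26 and therefore start by day 23.
So job 5 can start as early as day 22 and as late as day 23, giving 23 − 22 = 1 day of slack.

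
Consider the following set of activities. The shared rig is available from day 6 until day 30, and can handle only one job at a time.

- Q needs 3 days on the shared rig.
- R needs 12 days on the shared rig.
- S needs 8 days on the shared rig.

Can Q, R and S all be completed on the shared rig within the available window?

Yes

The shared rig window is 30 − 6 = 24 days.
Running back to back, the jobs need 3 + 12 + 8 = 23 days on the shared rig.
Since 23 ≤ 24, they fit within the window.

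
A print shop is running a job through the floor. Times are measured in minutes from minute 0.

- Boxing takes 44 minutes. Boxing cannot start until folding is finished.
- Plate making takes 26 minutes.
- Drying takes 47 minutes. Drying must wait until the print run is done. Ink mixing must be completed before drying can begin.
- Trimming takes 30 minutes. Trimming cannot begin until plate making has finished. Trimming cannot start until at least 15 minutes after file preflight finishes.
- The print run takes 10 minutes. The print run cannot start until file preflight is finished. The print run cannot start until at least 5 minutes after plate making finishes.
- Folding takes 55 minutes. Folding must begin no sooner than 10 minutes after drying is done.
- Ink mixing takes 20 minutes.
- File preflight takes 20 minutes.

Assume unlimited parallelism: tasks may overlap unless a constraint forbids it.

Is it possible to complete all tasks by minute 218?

Ink mixing has no prerequisites, so it starts at minute 0 and finishes at minute 20.
Plate making can start immediately at minute 0; it finishes at minute 26.
File preflight has no prerequisites, so it starts at minute 0 and finishes at minute 20.
Trimming needs all of plate making (finishes minute 26); file preflight (finishes minute 20, plus 15-minute gap → minute 35). That puts its earliest start at minute 35; it finishes at 35 + 30 = minute 65.
The print run needs all of file preflight (finishes minute 20); plate making (finishes minute 26, plus 5-minute gap → minute 31). That puts its earliest start at minute 31; it finishes at 31 + 10 = minute 41.
For drying: the print run (finishes minute 41); ink mixing (finishes minute 20). Taking the maximum gives a start of minute 41, and it finishes at 41 + 47 = minute 88.
Folding cannot begin until drying (finishes minute 88, plus 10-minute gap → minute 98). It runs from minute 98 to 98 + 55 = minute 153.
After folding (finishes minute 153), boxing can start at minute 153 and finishes at minute 197.
Every task is finished by minute 197, which is no later than the deadline of 218, so the schedule is feasible.

Yes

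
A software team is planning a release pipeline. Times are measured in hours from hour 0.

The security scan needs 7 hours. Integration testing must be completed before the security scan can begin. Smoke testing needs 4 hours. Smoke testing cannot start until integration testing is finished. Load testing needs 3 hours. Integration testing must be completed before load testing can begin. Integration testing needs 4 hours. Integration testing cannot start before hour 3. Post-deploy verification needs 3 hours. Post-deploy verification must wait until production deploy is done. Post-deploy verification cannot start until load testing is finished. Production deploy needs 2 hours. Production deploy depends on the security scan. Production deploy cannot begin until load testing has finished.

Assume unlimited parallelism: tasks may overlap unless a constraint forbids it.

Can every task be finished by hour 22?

Yes

After its own release at hour 3, integration testing can start at hour 3 and finishes at hour 7.
After integration testing (finishes hour 7), load testing can start at hour 7 and finishes at hour 10.
After integration testing (finishes hour 7), smoke testing can start at hour 7 and finishes at hour 11.
The security scan waits on integration testing (finishes hour 7), so it starts at hour 7 and finishes at 7 + 7 = hour 14.
Production deploy has to wait for the security scan (finishes hour 14); load testing (finishes hour 10). The latest of these is hour 14, so production deploy runs hour 14 to 14 + 2 = hour 16.
Post-deploy verification needs all of production deploy (finishes hour 16); load testing (finishes hour 10). That puts its earliest start at hour 16; it finishes at 16 + 3 = hour 19.
Every task is finished by hour 19, which is no later than the deadline of 22, so the schedule is feasible.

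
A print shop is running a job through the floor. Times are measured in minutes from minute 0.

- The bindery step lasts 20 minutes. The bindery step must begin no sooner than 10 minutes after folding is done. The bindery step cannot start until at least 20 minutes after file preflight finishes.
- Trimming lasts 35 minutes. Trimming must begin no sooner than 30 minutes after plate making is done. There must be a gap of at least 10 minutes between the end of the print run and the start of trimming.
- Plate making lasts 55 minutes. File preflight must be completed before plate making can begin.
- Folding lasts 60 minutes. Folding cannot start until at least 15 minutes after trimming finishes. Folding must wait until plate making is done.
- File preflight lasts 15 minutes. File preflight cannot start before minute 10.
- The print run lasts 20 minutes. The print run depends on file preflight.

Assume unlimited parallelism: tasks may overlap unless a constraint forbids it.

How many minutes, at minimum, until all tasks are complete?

250

File preflight waits on its own release at minute 10, so it starts at minute 10 and finishes at 10 + 15 = minute 25.
The print run waits on file preflight (finishes minute 25), so it starts at minute 25 and finishes at 25 + 20 = minute 45.
After file preflight (finishes minute 25), plate making can start at minute 25 and finishes at minute 80.
Trimming has to wait for plate making (finishes minute 80, plus 30-minute gap → minute 110); the print run (finishes minute 45, plus 10-minute gap → minute 55). The latest of these is minute 110, so trimming runs minute 110 to 110 + 35 = minute 145.
Folding needs all of trimming (finishes minute 145, plus 15-minute gap → minute 160); plate making (finishes minute 80). That puts its earliest start at minute 160; it finishes at 160 + 60 = minute 220.
For the bindery step: folding (finishes minute 220, plus 10-minute gap → minute 230); file preflight (finishes minute 25, plus 20-minute gap → minute 45). Taking the maximum gives a start of minute 230, and it finishes at 230 + 20 = minute 250.
All tasks are finished once the last one completes. Finish times: File preflight at 25, Plate making at 80, The print run at 45, Trimming at 145, Folding at 220, The bindery step at 250. The latest is minute 250.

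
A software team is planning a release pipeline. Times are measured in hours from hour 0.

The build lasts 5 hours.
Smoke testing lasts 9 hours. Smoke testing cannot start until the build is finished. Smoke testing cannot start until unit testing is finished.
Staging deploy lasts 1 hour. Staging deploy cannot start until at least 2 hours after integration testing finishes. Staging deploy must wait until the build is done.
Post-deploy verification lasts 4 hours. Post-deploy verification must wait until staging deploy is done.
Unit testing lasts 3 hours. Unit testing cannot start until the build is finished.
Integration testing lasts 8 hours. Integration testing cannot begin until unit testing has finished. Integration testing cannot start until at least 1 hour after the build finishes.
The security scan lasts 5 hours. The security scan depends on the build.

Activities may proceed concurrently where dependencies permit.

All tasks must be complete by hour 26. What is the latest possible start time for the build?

3

Post-deploy verification has no dependents, so it just needs to finish by hour 26. Starting by 26 − 4 = hour 22 achieves that.
Staging deploy feeds into post-deploy verification (must start by hour 22); so staging deploy must finish by hour 22 and therefore start by hour 21.
Integration testing must finish before staging deploy (must start by hour 21, minus 2-hour gap → hour 19). With an 8-hour duration, integration testing must start by 19 − 8 = hour 11.
To finish by hour 26, smoke testing (duration 9) must start no later than hour 17.
Unit testing feeds integration testing (must start by hour 11); smoke testing (must start by hour 17). Taking the minimum, unit testing must finish by hour 11 and start by 11 − 3 = hour 8.
To finish by hour 26, the security scan (duration 5) must start no later than hour 21.
The build feeds unit testing (must start by hour 8); integration testing (must start by hour 11, minus 1-hour gap → hour 10); the security scan (must start by hour 21); staging deploy (must start by hour 21); smoke testing (must start by hour 17). Taking the minimum, the build must finish by hour 8 and start by 8 − 5 = hour 3.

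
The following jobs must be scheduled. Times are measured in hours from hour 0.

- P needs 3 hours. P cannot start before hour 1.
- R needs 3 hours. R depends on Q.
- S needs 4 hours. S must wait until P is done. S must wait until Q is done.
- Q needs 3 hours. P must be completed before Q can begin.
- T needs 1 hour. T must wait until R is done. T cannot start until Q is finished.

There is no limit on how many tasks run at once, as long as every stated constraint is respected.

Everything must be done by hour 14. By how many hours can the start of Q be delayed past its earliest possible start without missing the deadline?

P cannot begin until its own release at hour 1. It runs from hour 1 to 1 + 3 = hour 4.
Q waits on P (finishes hour 4), so it starts at hour 4 and finishes at 4 + 3 = hour 7.

Working backward from the deadline:
T must finish by hour 14; it takes 1 hour, so it must start by 14 − 1 = hour 13.
R must finish before T (must start by hour 13). With a 3-hour duration, R must start by 13 − 3 = hour 10.
To finish by hour 14, S (duration 4) must start no later than hour 10.
Q must finish in time for R (must start by hour 10); S (must start by hour 10); T (must start by hour 13). The tightest is hour 10, so Q must start by 10 − 3 = hour 7.
So Q can start as early as hour 4 and as late as hour 7, giving 7 − 4 = 3 hours of slack.

3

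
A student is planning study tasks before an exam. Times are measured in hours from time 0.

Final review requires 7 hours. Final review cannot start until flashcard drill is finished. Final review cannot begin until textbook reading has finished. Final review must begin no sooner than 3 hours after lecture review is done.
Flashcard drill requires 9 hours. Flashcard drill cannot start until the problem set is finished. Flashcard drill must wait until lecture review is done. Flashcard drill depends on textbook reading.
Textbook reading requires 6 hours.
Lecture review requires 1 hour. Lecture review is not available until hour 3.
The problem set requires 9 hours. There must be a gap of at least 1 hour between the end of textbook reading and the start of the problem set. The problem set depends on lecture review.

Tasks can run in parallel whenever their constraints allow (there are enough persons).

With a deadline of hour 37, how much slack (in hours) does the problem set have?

5

After its own release at hour 3, lecture review can start at hour 3 and finishes at hour 4.
Nothing blocks textbook reading, so it runs from hour 0 to hour 6.
The problem set cannot start until textbook reading (finishes hour 6, plus 1-hour gap → hour 7); lecture review (finishes hour 4). The controlling bound is hour 7, so the problem set finishes at 7 + 9 = hour 16.

Working backward from the deadline:
Nothing follows final review; the deadline of hour 37 is its only limit. It must start by 37 − 7 = hour 30.
Flashcard drill has to be done before final review (must start by hour 30). That means finishing by hour 30, i.e. starting by 30 − 9 = hour 21.
The problem set feeds into flashcard drill (must start by hour 21); so the problem set must finish by hour 21 and therefore start by hour 12.
So the problem set can start as early as hour 7 and as late as hour 12, giving 12 − 7 = 5 hours of slack.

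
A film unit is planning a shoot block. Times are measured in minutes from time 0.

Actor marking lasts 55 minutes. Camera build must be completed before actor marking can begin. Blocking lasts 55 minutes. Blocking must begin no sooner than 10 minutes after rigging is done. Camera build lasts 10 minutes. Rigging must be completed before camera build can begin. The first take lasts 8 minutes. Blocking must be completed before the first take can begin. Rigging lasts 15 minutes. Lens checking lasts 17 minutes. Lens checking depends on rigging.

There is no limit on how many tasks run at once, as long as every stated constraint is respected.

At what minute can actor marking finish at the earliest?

Rigging can start immediately at minute 0; it finishes at minute 15.
After rigging (finishes minute 15), camera build can start at minute 15 and finishes at minute 25.
After camera build (finishes minute 25), actor marking can start at minute 25 and finishes at minute 80.

80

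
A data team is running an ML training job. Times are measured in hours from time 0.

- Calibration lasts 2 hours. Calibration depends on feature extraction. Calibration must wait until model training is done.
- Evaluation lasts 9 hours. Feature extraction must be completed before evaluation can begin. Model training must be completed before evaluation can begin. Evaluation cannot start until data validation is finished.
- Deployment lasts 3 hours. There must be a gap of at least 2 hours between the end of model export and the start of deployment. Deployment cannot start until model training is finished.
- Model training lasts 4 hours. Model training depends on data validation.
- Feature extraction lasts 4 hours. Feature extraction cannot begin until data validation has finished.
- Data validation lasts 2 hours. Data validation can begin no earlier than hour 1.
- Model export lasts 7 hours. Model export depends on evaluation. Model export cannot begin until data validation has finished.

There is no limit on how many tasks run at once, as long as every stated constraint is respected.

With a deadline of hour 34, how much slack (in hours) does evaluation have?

Data validation waits on its own release at hour 1, so it starts at hour 1 and finishes at 1 + 2 = hour 3.
After data validation (finishes hour 3), model training can start at hour 3 and finishes at hour 7.
Feature extraction cannot begin until data validation (finishes hour 3). It runs from hour 3 to 3 + 4 = hour 7.
Evaluation cannot start until feature extraction (finishes hour 7); model training (finishes hour 7); data validation (finishes hour 3). The controlling bound is hour 7, so evaluation finishes at 7 + 9 = hour 16.

Working backward from the deadline:
Deployment has no dependents, so it just needs to finish by hour 34. Starting by 34 − 3 = hour 31 achieves that.
Model export must finish before deployment (must start by hour 31, minus 2-hour gap → hour 29). With a 7-hour duration, model export must start by 29 − 7 = hour 22.
Since model export (must start by hour 22) depends on it, evaluation must finish by hour 22. Backing off its 9-hour duration gives a latest start of hour 13.
So evaluation can start as early as hour 7 and as late as hour 13, giving 13 − 7 = 6 hours of slack.

6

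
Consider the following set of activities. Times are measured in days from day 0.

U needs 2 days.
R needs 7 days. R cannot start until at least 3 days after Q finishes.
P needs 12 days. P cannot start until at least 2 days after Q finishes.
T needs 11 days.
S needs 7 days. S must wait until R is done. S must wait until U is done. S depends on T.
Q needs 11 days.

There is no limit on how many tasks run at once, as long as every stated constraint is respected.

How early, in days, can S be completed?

U can start immediately at day 0; it finishes at day 2.
Nothing blocks T, so it runs from day 0 to day 11.
Q can start immediately at day 0; it finishes at day 11.
After Q (finishes day 11, plus 3-day gap → day 14), R can start at day 14 and finishes at day 21.
S has to wait for R (finishes day 21); U (finishes day 2); T (finishes day 11). The latest of these is day 21, so S runs day 21 to 21 + 7 = day 28.

28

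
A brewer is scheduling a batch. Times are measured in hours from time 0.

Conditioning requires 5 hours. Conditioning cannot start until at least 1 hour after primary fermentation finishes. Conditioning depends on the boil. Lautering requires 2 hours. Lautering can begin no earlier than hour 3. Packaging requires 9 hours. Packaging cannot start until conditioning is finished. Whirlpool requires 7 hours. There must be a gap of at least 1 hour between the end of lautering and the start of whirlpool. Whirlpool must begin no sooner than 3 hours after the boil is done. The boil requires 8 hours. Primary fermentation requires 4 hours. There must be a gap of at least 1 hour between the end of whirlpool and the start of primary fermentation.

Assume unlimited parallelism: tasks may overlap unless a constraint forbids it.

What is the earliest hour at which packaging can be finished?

38

The boil can start immediately at hour 0; it finishes at hour 8.
After its own release at hour 3, lautering can start at hour 3 and finishes at hour 5.
Whirlpool needs all of lautering (finishes hour 5, plus 1-hour gap → hour 6); the boil (finishes hour 8, plus 3-hour gap → hour 11). That puts its earliest start at hour 11; it finishes at 11 + 7 = hour 18.
Primary fermentation cannot begin until whirlpool (finishes hour 18, plus 1-hour gap → hour 19). It runs from hour 19 to 19 + 4 = hour 23.
For conditioning: primary fermentation (finishes hour 23, plus 1-hour gap → hour 24); the boil (finishes hour 8). Taking the maximum gives a start of hour 24, and it finishes at 24 + 5 = hour 29.
Packaging cannot begin until conditioning (finishes hour 29). It runs from hour 29 to 29 + 9 = hour 38.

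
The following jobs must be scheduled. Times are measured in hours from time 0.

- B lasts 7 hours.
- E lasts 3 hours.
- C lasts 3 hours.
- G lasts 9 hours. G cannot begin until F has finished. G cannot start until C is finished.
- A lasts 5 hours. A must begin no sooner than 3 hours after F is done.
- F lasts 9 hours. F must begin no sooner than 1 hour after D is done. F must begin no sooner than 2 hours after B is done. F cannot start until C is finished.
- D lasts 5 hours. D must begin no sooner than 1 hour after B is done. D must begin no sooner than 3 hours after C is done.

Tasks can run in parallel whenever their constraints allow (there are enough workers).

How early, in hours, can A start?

26

C has no prerequisites, so it starts at hour 0 and finishes at hour 3.
Nothing blocks B, so it runs from hour 0 to hour 7.
D cannot start until B (finishes hour 7, plus 1-hour gap → hour 8); C (finishes hour 3, plus 3-hour gap → hour 6). The controlling bound is hour 8, so D finishes at 8 + 5 = hour 13.
F has to wait for D (finishes hour 13, plus 1-hour gap → hour 14); B (finishes hour 7, plus 2-hour gap → hour 9); C (finishes hour 3). The latest of these is hour 14, so F runs hour 14 to 14 + 9 = hour 23.
A waits on F (finishes hour 23, plus 3-hour gap → hour 26), so the earliest it can start is hour 26.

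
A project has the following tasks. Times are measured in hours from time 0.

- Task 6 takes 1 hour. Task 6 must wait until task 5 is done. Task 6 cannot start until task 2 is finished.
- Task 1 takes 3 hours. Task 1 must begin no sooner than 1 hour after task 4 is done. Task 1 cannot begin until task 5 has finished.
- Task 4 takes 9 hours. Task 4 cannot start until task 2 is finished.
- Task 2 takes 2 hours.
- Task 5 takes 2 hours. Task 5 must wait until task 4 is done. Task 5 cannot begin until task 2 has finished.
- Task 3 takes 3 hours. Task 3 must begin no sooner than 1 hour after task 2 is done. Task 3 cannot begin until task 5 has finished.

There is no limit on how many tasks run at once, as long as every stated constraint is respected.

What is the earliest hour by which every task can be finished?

16

Nothing blocks task 2, so it runs from hour 0 to hour 2.
Task 4 waits on task 2 (finishes hour 2), so it starts at hour 2 and finishes at 2 + 9 = hour 11.
Task 5 needs all of task 4 (finishes hour 11); task 2 (finishes hour 2). That puts its earliest start at hour 11; it finishes at 11 + 2 = hour 13.
Task 6 needs all of task 5 (finishes hour 13); task 2 (finishes hour 2). That puts its earliest start at hour 13; it finishes at 13 + 1 = hour 14.
Task 3 needs all of task 2 (finishes hour 2, plus 1-hour gap → hour 3); task 5 (finishes hour 13). That puts its earliest start at hour 13; it finishes at 13 + 3 = hour 16.
Task 1 cannot start until task 4 (finishes hour 11, plus 1-hour gap → hour 12); task 5 (finishes hour 13). The controlling bound is hour 13, so task 1 finishes at 13 + 3 = hour 16.
All tasks are finished once the last one completes. Finish times: Task 1 at 16, Task 2 at 2, Task 3 at 16, Task 4 at 11, Task 5 at 13, Task 6 at 14. The latest is hour 16.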